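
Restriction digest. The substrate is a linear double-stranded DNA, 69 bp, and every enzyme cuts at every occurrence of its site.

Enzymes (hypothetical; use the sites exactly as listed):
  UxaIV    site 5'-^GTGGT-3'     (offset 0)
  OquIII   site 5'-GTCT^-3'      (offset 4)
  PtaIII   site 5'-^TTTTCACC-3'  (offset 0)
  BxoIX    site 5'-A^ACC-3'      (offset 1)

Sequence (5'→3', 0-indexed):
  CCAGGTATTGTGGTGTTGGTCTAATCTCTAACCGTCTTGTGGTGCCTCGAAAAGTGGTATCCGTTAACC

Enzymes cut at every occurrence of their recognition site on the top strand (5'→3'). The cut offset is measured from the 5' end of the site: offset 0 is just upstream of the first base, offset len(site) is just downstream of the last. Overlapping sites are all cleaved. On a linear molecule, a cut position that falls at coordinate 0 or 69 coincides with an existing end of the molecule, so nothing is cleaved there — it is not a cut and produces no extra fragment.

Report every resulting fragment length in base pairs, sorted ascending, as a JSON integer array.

[1,3,7,8,9,13,13,15]

Per-enzyme occurrences:
  UxaIV GTGGT/0: at [9, 38, 53] ⇒ [9, 38, 53]
  OquIII GTCT/4: at [18, 33] ⇒ [22, 37]
  PtaIII (TTTTCACC, off=0): no sites
  BxoIX AACC/1: at [29, 65] ⇒ [30, 66]

Pooled cuts: [9, 22, 30, 37, 38, 53, 66]

Fragments:
  [0,9): 9 bp
  [9,22): 13 bp
  [22,30): 8 bp
  [30,37): 7 bp
  [37,38): 1 bp
  [38,53): 15 bp
  [53,66): 13 bp
  [66,69): 3 bp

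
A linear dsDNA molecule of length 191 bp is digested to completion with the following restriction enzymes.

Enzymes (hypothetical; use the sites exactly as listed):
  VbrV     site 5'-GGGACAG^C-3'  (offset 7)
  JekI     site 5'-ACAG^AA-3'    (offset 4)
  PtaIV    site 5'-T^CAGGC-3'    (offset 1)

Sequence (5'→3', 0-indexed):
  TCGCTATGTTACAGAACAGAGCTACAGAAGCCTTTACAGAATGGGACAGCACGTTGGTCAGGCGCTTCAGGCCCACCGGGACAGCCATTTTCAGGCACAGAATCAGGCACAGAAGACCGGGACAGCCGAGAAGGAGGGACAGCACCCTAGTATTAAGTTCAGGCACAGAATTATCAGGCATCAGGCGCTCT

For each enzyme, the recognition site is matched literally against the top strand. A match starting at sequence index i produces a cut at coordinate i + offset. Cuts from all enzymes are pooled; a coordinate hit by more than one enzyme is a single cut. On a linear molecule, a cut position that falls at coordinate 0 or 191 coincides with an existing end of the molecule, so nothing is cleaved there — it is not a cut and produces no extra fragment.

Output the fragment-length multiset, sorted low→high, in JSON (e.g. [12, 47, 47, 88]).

Per-enzyme occurrences:
  VbrV (GGGACAGC, off=7): starts [42, 77, 118, 135] → cuts [49, 84, 125, 142]
  JekI (ACAGAA, off=4): starts [10, 23, 35, 96, 108, 164] → cuts [14, 27, 39, 100, 112, 168]
  PtaIV (TCAGGC, off=1): starts [57, 66, 90, 102, 158, 173, 180] → cuts [58, 67, 91, 103, 159, 174, 181]

All cut coordinates (distinct, sorted): [14, 27, 39, 49, 58, 67, 84, 91, 100, 103, 112, 125, 142, 159, 168, 174, 181]

Fragments:
  [0,14): 14 bp
  [14,27): 13 bp
  [27,39): 12 bp
  [39,49): 10 bp
  [49,58): 9 bp
  [58,67): 9 bp
  [67,84): 17 bp
  [84,91): 7 bp
  [91,100): 9 bp
  [100,103): 3 bp
  [103,112): 9 bp
  [112,125): 13 bp
  [125,142): 17 bp
  [142,159): 17 bp
  [159,168): 9 bp
  [168,174): 6 bp
  [174,181): 7 bp
  [181,191): 10 bp

[3,6,7,7,9,9,9,9,9,10,10,12,13,13,14,17,17,17]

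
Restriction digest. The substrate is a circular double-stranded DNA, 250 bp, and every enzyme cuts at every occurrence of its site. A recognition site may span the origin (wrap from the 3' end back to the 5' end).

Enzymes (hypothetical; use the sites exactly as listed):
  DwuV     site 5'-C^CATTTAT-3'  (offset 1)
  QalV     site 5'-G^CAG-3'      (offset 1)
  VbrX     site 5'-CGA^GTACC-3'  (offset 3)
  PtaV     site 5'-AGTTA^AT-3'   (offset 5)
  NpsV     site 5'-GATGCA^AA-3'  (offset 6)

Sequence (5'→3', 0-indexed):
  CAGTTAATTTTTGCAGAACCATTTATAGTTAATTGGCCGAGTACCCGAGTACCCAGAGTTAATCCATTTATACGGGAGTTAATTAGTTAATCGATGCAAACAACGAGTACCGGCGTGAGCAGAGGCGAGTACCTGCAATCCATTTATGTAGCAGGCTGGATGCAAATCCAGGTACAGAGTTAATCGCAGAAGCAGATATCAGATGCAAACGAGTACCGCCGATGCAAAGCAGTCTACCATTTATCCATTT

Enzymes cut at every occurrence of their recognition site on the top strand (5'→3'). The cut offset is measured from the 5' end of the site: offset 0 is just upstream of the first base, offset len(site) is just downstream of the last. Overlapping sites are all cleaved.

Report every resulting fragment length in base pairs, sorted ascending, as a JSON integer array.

[3,3,4,5,6,6,7,8,8,8,8,9,9,9,11,12,12,13,13,13,14,15,17,18,19]

Per-enzyme occurrences:
  DwuV CCATTTAT/1: at [18, 63, 139, 236] ⇒ [19, 64, 140, 237]
  QalV GCAG/1: at [12, 118, 150, 185, 191, 228] ⇒ [13, 119, 151, 186, 192, 229]
  VbrX CGAGTACC/3: at [37, 45, 103, 125, 209] ⇒ [40, 48, 106, 128, 212]
  PtaV AGTTAAT/5: at [1, 26, 56, 76, 84, 177] ⇒ [6, 31, 61, 81, 89, 182]
  NpsV GATGCAAA/6: at [92, 158, 201, 220] ⇒ [98, 164, 207, 226]

Pooled cuts: [6, 13, 19, 31, 40, 48, 61, 64, 81, 89, 98, 106, 119, 128, 140, 151, 164, 182, 186, 192, 207, 212, 226, 229, 237]

Fragments:
  6→13: 7 bp
  13→19: 6 bp
  19→31: 12 bp
  31→40: 9 bp
  40→48: 8 bp
  48→61: 13 bp
  61→64: 3 bp
  64→81: 17 bp
  81→89: 8 bp
  89→98: 9 bp
  98→106: 8 bp
  106→119: 13 bp
  119→128: 9 bp
  128→140: 12 bp
  140→151: 11 bp
  151→164: 13 bp
  164→182: 18 bp
  182→186: 4 bp
  186→192: 6 bp
  192→207: 15 bp
  207→212: 5 bp
  212→226: 14 bp
  226→229: 3 bp
  229→237: 8 bp
  237→6 (wrap): 250-237+6 = 19 bp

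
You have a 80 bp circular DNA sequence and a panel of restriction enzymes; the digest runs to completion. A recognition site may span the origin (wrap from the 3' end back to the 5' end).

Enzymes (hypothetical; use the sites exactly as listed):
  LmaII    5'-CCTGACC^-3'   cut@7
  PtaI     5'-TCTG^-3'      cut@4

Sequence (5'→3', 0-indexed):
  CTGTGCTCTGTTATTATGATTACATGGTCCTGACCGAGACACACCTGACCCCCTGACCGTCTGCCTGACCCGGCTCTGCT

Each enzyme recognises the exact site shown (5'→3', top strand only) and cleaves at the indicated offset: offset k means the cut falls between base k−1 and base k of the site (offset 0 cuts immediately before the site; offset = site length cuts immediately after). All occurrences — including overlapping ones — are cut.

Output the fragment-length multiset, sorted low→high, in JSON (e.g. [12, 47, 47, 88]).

Site scan:
  LmaII (CCTGACC, off=7): starts [28, 43, 51, 63] → cuts [35, 50, 58, 70]
  PtaI (TCTG, off=4): starts [6, 59, 74, 79] → cuts [3, 10, 63, 78]

All cut coordinates (distinct, sorted): [3, 10, 35, 50, 58, 63, 70, 78]

Fragment lengths:
  3→10: 7 bp
  10→35: 25 bp
  35→50: 15 bp
  50→58: 8 bp
  58→63: 5 bp
  63→70: 7 bp
  70→78: 8 bp
  78→3 (wrap): 80-78+3 = 5 bp

[5,5,7,7,8,8,15,25]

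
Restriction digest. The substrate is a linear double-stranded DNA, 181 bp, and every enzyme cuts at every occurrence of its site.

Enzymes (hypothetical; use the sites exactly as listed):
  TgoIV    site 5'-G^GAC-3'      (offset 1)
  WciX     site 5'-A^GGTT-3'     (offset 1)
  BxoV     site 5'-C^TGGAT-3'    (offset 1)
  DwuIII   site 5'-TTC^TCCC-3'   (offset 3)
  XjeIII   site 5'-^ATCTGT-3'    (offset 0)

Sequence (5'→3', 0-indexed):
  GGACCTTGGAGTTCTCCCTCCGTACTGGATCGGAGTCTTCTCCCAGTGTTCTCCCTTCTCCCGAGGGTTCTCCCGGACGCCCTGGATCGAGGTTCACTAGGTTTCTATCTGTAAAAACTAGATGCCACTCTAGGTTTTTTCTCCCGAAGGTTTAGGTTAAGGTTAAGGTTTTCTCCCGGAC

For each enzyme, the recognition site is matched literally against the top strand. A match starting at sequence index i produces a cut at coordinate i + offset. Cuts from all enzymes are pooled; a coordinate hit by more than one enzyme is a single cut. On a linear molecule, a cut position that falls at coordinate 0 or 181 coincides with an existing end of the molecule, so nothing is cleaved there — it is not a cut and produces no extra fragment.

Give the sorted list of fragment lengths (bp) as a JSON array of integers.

Per-enzyme occurrences:
  TgoIV GGAC/1: at [0, 74, 177] ⇒ [1, 75, 178]
  WciX AGGTT/1: at [89, 98, 131, 147, 153, 159, 165] ⇒ [90, 99, 132, 148, 154, 160, 166]
  BxoV CTGGAT/1: at [24, 81] ⇒ [25, 82]
  DwuIII TTCTCCC/3: at [11, 37, 48, 55, 67, 138, 170] ⇒ [14, 40, 51, 58, 70, 141, 173]
  XjeIII ATCTGT/0: at [106] ⇒ [106]

Pooled cuts: [1, 14, 25, 40, 51, 58, 70, 75, 82, 90, 99, 106, 132, 141, 148, 154, 160, 166, 173, 178]

Fragments:
  [0,1): 1 bp
  [1,14): 13 bp
  [14,25): 11 bp
  [25,40): 15 bp
  [40,51): 11 bp
  [51,58): 7 bp
  [58,70): 12 bp
  [70,75): 5 bp
  [75,82): 7 bp
  [82,90): 8 bp
  [90,99): 9 bp
  [99,106): 7 bp
  [106,132): 26 bp
  [132,141): 9 bp
  [141,148): 7 bp
  [148,154): 6 bp
  [154,160): 6 bp
  [160,166): 6 bp
  [166,173): 7 bp
  [173,178): 5 bp
  [178,181): 3 bp

[1,3,5,5,6,6,6,7,7,7,7,7,8,9,9,11,11,12,13,15,26]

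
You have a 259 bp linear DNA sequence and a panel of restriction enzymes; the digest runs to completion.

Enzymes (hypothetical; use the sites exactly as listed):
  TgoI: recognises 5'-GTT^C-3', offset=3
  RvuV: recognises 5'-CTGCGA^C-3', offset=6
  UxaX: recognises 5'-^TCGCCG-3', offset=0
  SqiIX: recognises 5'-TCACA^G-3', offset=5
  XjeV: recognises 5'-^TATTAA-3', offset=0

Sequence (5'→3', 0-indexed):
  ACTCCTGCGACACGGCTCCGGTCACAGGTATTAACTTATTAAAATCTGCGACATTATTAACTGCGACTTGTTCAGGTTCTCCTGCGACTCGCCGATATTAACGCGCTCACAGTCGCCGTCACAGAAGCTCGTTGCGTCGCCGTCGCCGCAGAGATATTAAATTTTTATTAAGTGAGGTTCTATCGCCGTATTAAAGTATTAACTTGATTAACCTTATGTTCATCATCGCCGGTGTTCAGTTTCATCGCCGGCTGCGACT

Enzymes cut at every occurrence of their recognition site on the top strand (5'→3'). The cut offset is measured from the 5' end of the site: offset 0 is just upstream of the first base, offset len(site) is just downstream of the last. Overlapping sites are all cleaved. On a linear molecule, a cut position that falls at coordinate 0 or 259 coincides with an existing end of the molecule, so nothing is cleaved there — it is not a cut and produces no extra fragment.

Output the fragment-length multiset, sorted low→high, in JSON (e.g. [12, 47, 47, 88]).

Scan for sites:
  TgoI GTTC/3: at [69, 75, 176, 217, 233] ⇒ [72, 78, 179, 220, 236]
  RvuV CTGCGAC/6: at [4, 45, 60, 81, 251] ⇒ [10, 51, 66, 87, 257]
  UxaX TCGCCG/0: at [88, 112, 136, 142, 182, 225, 244] ⇒ [88, 112, 136, 142, 182, 225, 244]
  SqiIX TCACAG/5: at [21, 106, 118] ⇒ [26, 111, 123]
  XjeV TATTAA/0: at [28, 36, 54, 95, 154, 165, 188, 196] ⇒ [28, 36, 54, 95, 154, 165, 188, 196]

Pooled cuts: [10, 26, 28, 36, 51, 54, 66, 72, 78, 87, 88, 95, 111, 112, 123, 136, 142, 154, 165, 179, 182, 188, 196, 220, 225, 236, 244, 257]

Fragment lengths:
  [0,10): 10 bp
  [10,26): 16 bp
  [26,28): 2 bp
  [28,36): 8 bp
  [36,51): 15 bp
  [51,54): 3 bp
  [54,66): 12 bp
  [66,72): 6 bp
  [72,78): 6 bp
  [78,87): 9 bp
  [87,88): 1 bp
  [88,95): 7 bp
  [95,111): 16 bp
  [111,112): 1 bp
  [112,123): 11 bp
  [123,136): 13 bp
  [136,142): 6 bp
  [142,154): 12 bp
  [154,165): 11 bp
  [165,179): 14 bp
  [179,182): 3 bp
  [182,188): 6 bp
  [188,196): 8 bp
  [196,220): 24 bp
  [220,225): 5 bp
  [225,236): 11 bp
  [236,244): 8 bp
  [244,257): 13 bp
  [257,259): 2 bp

[1,1,2,2,3,3,5,6,6,6,6,7,8,8,8,9,10,11,11,11,12,12,13,13,14,15,16,16,24]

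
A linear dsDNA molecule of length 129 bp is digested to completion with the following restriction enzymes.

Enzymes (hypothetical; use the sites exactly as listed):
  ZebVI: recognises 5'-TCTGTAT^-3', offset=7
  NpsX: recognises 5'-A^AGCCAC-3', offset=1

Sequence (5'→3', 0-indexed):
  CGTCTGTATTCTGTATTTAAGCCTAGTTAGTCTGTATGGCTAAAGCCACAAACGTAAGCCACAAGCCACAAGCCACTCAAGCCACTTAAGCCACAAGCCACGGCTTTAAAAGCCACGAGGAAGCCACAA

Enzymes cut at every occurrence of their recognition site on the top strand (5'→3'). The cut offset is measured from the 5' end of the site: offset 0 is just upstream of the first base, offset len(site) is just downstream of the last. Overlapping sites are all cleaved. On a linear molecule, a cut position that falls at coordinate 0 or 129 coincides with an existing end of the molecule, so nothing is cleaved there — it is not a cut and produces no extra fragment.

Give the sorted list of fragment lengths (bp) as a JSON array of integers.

[6,7,7,7,7,8,9,9,9,11,13,15,21]

Per-enzyme occurrences:
  ZebVI TCTGTAT/7: at [2, 9, 30] ⇒ [9, 16, 37]
  NpsX AAGCCAC/1: at [42, 55, 62, 69, 78, 87, 94, 109, 120] ⇒ [43, 56, 63, 70, 79, 88, 95, 110, 121]

Pooled cuts: [9, 16, 37, 43, 56, 63, 70, 79, 88, 95, 110, 121]

Fragment lengths:
  [0,9): 9 bp
  [9,16): 7 bp
  [16,37): 21 bp
  [37,43): 6 bp
  [43,56): 13 bp
  [56,63): 7 bp
  [63,70): 7 bp
  [70,79): 9 bp
  [79,88): 9 bp
  [88,95): 7 bp
  [95,110): 15 bp
  [110,121): 11 bp
  [121,129): 8 bp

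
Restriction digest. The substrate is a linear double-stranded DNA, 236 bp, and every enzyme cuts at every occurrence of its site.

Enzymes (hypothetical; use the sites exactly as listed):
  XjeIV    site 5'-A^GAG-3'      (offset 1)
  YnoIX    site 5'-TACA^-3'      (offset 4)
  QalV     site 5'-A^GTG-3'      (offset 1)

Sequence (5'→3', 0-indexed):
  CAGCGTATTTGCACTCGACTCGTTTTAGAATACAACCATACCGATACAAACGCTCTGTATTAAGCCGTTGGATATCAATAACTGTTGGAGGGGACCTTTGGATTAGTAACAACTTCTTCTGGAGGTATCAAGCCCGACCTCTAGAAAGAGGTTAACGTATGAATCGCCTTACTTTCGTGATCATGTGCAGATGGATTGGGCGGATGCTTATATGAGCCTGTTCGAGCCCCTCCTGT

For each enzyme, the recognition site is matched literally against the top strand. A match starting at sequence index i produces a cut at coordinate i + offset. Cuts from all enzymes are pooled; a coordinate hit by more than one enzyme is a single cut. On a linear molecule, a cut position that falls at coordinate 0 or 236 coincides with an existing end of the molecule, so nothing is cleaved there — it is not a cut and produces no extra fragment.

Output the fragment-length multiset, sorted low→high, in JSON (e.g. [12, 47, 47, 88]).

[14,34,89,99]

Site scan:
  XjeIV (AGAG, off=1): starts [146] → cuts [147]
  YnoIX (TACA, off=4): starts [30, 44] → cuts [34, 48]
  QalV (AGTG, off=1): no sites

Pooled cuts: [34, 48, 147]

Fragment lengths:
  [0,34): 34 bp
  [34,48): 14 bp
  [48,147): 99 bp
  [147,236): 89 bp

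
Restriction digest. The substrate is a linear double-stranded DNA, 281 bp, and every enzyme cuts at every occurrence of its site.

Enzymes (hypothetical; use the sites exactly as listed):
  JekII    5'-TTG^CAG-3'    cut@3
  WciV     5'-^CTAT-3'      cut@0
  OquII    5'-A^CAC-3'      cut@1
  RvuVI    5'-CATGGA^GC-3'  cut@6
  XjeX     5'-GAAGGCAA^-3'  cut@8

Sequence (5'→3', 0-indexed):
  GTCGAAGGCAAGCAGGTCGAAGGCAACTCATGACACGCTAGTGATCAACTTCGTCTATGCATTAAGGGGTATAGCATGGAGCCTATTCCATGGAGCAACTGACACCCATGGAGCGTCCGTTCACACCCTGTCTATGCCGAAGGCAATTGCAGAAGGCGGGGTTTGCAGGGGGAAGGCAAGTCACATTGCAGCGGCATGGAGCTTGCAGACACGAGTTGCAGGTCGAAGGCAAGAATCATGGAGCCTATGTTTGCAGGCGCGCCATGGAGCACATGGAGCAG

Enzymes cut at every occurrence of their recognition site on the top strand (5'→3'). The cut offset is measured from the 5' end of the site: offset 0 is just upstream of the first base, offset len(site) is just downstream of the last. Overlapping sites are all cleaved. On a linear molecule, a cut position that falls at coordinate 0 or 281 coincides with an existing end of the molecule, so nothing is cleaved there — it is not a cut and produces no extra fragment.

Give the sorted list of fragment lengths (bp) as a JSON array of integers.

[2,2,3,4,4,5,7,8,8,9,9,9,9,10,10,11,11,12,12,14,14,15,15,15,16,21,26]

Site scan:
  JekII (TTGCAG, off=3): starts [146, 162, 185, 202, 215, 250] → cuts [149, 165, 188, 205, 218, 253]
  WciV (CTAT, off=0): starts [54, 82, 131, 244] → cuts [54, 82, 131, 244]
  OquII (ACAC, off=1): starts [32, 101, 122, 208] → cuts [33, 102, 123, 209]
  RvuVI (CATGGAGC, off=6): starts [74, 88, 106, 194, 236, 262, 271] → cuts [80, 94, 112, 200, 242, 268, 277]
  XjeX (GAAGGCAA, off=8): starts [3, 18, 138, 171, 224] → cuts [11, 26, 146, 179, 232]

Pooled cuts: [11, 26, 33, 54, 80, 82, 94, 102, 112, 123, 131, 146, 149, 165, 179, 188, 200, 205, 209, 218, 232, 242, 244, 253, 268, 277]

Fragments:
  [0,11): 11 bp
  [11,26): 15 bp
  [26,33): 7 bp
  [33,54): 21 bp
  [54,80): 26 bp
  [80,82): 2 bp
  [82,94): 12 bp
  [94,102): 8 bp
  [102,112): 10 bp
  [112,123): 11 bp
  [123,131): 8 bp
  [131,146): 15 bp
  [146,149): 3 bp
  [149,165): 16 bp
  [165,179): 14 bp
  [179,188): 9 bp
  [188,200): 12 bp
  [200,205): 5 bp
  [205,209): 4 bp
  [209,218): 9 bp
  [218,232): 14 bp
  [232,242): 10 bp
  [242,244): 2 bp
  [244,253): 9 bp
  [253,268): 15 bp
  [268,277): 9 bp
  [277,281): 4 bp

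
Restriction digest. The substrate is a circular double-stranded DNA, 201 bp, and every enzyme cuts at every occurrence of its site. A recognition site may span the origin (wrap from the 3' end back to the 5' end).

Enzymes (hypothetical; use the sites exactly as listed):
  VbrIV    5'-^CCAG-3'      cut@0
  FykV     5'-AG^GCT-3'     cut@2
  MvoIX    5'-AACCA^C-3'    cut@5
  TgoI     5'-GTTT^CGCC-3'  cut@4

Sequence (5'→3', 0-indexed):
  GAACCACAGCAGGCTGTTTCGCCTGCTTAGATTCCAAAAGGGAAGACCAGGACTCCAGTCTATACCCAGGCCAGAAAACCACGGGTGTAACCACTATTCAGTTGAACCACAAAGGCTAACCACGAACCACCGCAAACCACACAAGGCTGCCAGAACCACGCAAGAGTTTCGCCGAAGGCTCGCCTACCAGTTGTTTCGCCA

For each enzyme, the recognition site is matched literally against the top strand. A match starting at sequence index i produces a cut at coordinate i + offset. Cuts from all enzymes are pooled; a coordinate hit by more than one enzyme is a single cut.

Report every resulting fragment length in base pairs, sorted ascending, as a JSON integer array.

Site scan:
  VbrIV CCAG/0: at [46, 54, 65, 70, 149, 186, 198] ⇒ [46, 54, 65, 70, 149, 186, 198]
  FykV AGGCT/2: at [10, 112, 143, 175] ⇒ [12, 114, 145, 177]
  MvoIX AACCAC/5: at [1, 76, 88, 104, 117, 124, 134, 153] ⇒ [6, 81, 93, 109, 122, 129, 139, 158]
  TgoI GTTTCGCC/4: at [15, 165, 192] ⇒ [19, 169, 196]

All cut coordinates (distinct, sorted): [6, 12, 19, 46, 54, 65, 70, 81, 93, 109, 114, 122, 129, 139, 145, 149, 158, 169, 177, 186, 196, 198]

Fragment lengths:
  6→12: 6 bp
  12→19: 7 bp
  19→46: 27 bp
  46→54: 8 bp
  54→65: 11 bp
  65→70: 5 bp
  70→81: 11 bp
  81→93: 12 bp
  93→109: 16 bp
  109→114: 5 bp
  114→122: 8 bp
  122→129: 7 bp
  129→139: 10 bp
  139→145: 6 bp
  145→149: 4 bp
  149→158: 9 bp
  158→169: 11 bp
  169→177: 8 bp
  177→186: 9 bp
  186→196: 10 bp
  196→198: 2 bp
  198→6 (wrap): 201-198+6 = 9 bp

[2,4,5,5,6,6,7,7,8,8,8,9,9,9,10,10,11,11,11,12,16,27]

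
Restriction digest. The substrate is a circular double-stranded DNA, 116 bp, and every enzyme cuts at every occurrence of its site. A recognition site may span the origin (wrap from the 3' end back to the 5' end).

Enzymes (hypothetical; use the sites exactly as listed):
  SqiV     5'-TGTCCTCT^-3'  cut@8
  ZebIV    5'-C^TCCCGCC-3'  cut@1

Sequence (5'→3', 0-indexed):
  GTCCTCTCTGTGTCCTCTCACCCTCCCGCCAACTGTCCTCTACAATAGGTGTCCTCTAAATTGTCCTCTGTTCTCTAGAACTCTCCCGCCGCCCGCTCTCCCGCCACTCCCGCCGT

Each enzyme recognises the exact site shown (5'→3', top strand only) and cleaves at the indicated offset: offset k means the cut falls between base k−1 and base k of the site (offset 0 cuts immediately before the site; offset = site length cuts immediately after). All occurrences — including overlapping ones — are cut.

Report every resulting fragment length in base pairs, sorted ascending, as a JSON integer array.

Scan for sites:
  SqiV (TGTCCTCT, off=8): starts [10, 33, 49, 61, 115] → cuts [7, 18, 41, 57, 69]
  ZebIV (CTCCCGCC, off=1): starts [22, 82, 97, 106] → cuts [23, 83, 98, 107]

Pooled cuts: [7, 18, 23, 41, 57, 69, 83, 98, 107]

Fragment lengths:
  7→18: 11 bp
  18→23: 5 bp
  23→41: 18 bp
  41→57: 16 bp
  57→69: 12 bp
  69→83: 14 bp
  83→98: 15 bp
  98→107: 9 bp
  107→7 (wrap): 116-107+7 = 16 bp

[5,9,11,12,14,15,16,16,18]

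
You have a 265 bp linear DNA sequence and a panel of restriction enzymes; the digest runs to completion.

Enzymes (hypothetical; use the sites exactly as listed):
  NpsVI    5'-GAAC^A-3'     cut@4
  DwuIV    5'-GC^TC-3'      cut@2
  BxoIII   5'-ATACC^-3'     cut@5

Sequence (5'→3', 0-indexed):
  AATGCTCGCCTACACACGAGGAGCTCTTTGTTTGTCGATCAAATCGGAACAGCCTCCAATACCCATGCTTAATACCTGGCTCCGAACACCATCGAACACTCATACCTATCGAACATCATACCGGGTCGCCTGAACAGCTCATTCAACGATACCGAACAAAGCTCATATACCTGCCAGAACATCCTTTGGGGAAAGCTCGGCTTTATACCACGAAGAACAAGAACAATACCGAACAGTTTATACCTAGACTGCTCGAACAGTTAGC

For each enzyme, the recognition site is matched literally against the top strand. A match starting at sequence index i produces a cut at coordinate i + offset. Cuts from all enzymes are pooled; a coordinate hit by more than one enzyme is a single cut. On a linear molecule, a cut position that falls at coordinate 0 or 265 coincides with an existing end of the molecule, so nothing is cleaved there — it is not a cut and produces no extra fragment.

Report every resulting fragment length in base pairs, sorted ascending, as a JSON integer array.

[3,4,4,4,5,5,6,6,6,7,7,8,8,8,9,9,9,9,10,10,13,13,13,13,15,16,19,26]

Site scan:
  NpsVI GAACA/4: at [46, 83, 93, 110, 131, 153, 176, 214, 220, 230, 254] ⇒ [50, 87, 97, 114, 135, 157, 180, 218, 224, 234, 258]
  DwuIV GCTC/2: at [3, 22, 78, 136, 160, 194, 250] ⇒ [5, 24, 80, 138, 162, 196, 252]
  BxoIII ATACC/5: at [58, 71, 101, 117, 148, 166, 204, 225, 239] ⇒ [63, 76, 106, 122, 153, 171, 209, 230, 244]

All cut coordinates (distinct, sorted): [5, 24, 50, 63, 76, 80, 87, 97, 106, 114, 122, 135, 138, 153, 157, 162, 171, 180, 196, 209, 218, 224, 230, 234, 244, 252, 258]

Fragment lengths:
  [0,5): 5 bp
  [5,24): 19 bp
  [24,50): 26 bp
  [50,63): 13 bp
  [63,76): 13 bp
  [76,80): 4 bp
  [80,87): 7 bp
  [87,97): 10 bp
  [97,106): 9 bp
  [106,114): 8 bp
  [114,122): 8 bp
  [122,135): 13 bp
  [135,138): 3 bp
  [138,153): 15 bp
  [153,157): 4 bp
  [157,162): 5 bp
  [162,171): 9 bp
  [171,180): 9 bp
  [180,196): 16 bp
  [196,209): 13 bp
  [209,218): 9 bp
  [218,224): 6 bp
  [224,230): 6 bp
  [230,234): 4 bp
  [234,244): 10 bp
  [244,252): 8 bp
  [252,258): 6 bp
  [258,265): 7 bp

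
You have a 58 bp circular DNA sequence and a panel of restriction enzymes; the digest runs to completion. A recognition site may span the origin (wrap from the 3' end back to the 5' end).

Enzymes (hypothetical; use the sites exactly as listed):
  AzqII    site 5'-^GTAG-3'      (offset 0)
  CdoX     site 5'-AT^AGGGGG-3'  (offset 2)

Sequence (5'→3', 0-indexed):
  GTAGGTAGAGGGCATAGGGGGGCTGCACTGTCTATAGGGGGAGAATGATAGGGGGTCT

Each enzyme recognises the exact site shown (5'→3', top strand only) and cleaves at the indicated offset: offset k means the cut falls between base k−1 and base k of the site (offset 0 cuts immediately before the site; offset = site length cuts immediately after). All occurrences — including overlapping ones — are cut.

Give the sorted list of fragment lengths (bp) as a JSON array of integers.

[4,9,11,14,20]

Scan for sites:
  AzqII (GTAG, off=0): starts [0, 4] → cuts [0, 4]
  CdoX (ATAGGGGG, off=2): starts [13, 33, 47] → cuts [15, 35, 49]

Pooled cuts: [0, 4, 15, 35, 49]

Fragment lengths:
  0→4: 4 bp
  4→15: 11 bp
  15→35: 20 bp
  35→49: 14 bp
  49→0 (wrap): 58-49+0 = 9 bp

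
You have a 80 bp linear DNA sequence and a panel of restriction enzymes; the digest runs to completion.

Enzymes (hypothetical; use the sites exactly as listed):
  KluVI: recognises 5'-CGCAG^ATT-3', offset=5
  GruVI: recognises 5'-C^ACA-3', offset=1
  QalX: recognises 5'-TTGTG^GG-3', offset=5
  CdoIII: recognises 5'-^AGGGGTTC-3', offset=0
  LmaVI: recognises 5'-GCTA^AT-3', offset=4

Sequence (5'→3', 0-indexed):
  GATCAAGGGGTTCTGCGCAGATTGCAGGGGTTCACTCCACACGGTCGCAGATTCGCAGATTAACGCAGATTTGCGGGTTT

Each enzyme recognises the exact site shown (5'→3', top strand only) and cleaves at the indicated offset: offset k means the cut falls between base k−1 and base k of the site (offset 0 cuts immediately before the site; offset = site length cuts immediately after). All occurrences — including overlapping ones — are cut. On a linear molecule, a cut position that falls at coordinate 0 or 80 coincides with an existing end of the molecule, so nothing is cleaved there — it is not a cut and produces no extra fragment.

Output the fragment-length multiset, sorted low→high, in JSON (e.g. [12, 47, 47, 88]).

[5,5,8,10,12,12,13,15]

Site scan:
  KluVI CGCAGATT/5: at [15, 45, 53, 63] ⇒ [20, 50, 58, 68]
  GruVI CACA/1: at [37] ⇒ [38]
  QalX (TTGTGGG, off=5): no sites
  CdoIII AGGGGTTC/0: at [5, 25] ⇒ [5, 25]
  LmaVI (GCTAAT, off=4): no sites

Pooled cuts: [5, 20, 25, 38, 50, 58, 68]

Fragments:
  [0,5): 5 bp
  [5,20): 15 bp
  [20,25): 5 bp
  [25,38): 13 bp
  [38,50): 12 bp
  [50,58): 8 bp
  [58,68): 10 bp
  [68,80): 12 bp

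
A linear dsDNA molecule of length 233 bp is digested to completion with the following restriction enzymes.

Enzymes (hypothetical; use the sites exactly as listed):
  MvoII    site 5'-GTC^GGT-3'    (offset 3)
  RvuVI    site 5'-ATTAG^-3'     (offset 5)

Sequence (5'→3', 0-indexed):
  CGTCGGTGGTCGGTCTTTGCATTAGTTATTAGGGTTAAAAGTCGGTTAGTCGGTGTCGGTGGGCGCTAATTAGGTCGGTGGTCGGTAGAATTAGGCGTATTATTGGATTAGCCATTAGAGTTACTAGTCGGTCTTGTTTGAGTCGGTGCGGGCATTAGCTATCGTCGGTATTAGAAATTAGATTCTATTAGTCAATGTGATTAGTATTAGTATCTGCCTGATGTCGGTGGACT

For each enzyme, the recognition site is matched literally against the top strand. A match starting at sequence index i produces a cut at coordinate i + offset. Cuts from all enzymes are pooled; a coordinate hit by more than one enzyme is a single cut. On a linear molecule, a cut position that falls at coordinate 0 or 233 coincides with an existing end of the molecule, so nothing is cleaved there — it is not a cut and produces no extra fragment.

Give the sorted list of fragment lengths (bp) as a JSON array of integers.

Per-enzyme occurrences:
  MvoII (GTCGGT, off=3): starts [1, 8, 40, 48, 54, 73, 80, 126, 141, 163, 222] → cuts [4, 11, 43, 51, 57, 76, 83, 129, 144, 166, 225]
  RvuVI (ATTAG, off=5): starts [20, 27, 68, 89, 106, 113, 153, 169, 176, 186, 199, 205] → cuts [25, 32, 73, 94, 111, 118, 158, 174, 181, 191, 204, 210]

Pooled cuts: [4, 11, 25, 32, 43, 51, 57, 73, 76, 83, 94, 111, 118, 129, 144, 158, 166, 174, 181, 191, 204, 210, 225]

Fragment lengths:
  [0,4): 4 bp
  [4,11): 7 bp
  [11,25): 14 bp
  [25,32): 7 bp
  [32,43): 11 bp
  [43,51): 8 bp
  [51,57): 6 bp
  [57,73): 16 bp
  [73,76): 3 bp
  [76,83): 7 bp
  [83,94): 11 bp
  [94,111): 17 bp
  [111,118): 7 bp
  [118,129): 11 bp
  [129,144): 15 bp
  [144,158): 14 bp
  [158,166): 8 bp
  [166,174): 8 bp
  [174,181): 7 bp
  [181,191): 10 bp
  [191,204): 13 bp
  [204,210): 6 bp
  [210,225): 15 bp
  [225,233): 8 bp

[3,4,6,6,7,7,7,7,7,8,8,8,8,10,11,11,11,13,14,14,15,15,16,17]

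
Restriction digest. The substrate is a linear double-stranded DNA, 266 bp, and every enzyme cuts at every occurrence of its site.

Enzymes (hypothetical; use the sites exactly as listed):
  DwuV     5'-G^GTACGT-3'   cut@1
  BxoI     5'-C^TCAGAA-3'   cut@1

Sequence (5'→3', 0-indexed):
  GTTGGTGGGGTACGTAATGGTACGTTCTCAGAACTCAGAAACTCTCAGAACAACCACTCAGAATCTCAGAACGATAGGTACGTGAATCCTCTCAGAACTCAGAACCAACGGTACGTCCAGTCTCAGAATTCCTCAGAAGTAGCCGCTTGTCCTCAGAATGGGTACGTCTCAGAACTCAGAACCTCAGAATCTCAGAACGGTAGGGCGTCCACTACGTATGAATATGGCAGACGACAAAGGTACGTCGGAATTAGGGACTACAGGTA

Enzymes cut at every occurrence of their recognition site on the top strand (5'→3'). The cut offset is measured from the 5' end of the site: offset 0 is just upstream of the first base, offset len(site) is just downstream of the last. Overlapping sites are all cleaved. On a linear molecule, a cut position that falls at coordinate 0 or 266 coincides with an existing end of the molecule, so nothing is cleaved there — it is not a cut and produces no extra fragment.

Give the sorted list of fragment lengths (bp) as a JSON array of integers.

[7,7,7,7,8,8,8,8,9,9,10,10,10,12,12,12,13,14,20,27,48]

Scan for sites:
  DwuV (GGTACGT, off=1): starts [8, 18, 76, 109, 160, 238] → cuts [9, 19, 77, 110, 161, 239]
  BxoI (CTCAGAA, off=1): starts [26, 33, 43, 56, 64, 90, 97, 121, 131, 151, 167, 174, 182, 190] → cuts [27, 34, 44, 57, 65, 91, 98, 122, 132, 152, 168, 175, 183, 191]

Pooled cuts: [9, 19, 27, 34, 44, 57, 65, 77, 91, 98, 110, 122, 132, 152, 161, 168, 175, 183, 191, 239]

Fragment lengths:
  [0,9): 9 bp
  [9,19): 10 bp
  [19,27): 8 bp
  [27,34): 7 bp
  [34,44): 10 bp
  [44,57): 13 bp
  [57,65): 8 bp
  [65,77): 12 bp
  [77,91): 14 bp
  [91,98): 7 bp
  [98,110): 12 bp
  [110,122): 12 bp
  [122,132): 10 bp
  [132,152): 20 bp
  [152,161): 9 bp
  [161,168): 7 bp
  [168,175): 7 bp
  [175,183): 8 bp
  [183,191): 8 bp
  [191,239): 48 bp
  [239,266): 27 bp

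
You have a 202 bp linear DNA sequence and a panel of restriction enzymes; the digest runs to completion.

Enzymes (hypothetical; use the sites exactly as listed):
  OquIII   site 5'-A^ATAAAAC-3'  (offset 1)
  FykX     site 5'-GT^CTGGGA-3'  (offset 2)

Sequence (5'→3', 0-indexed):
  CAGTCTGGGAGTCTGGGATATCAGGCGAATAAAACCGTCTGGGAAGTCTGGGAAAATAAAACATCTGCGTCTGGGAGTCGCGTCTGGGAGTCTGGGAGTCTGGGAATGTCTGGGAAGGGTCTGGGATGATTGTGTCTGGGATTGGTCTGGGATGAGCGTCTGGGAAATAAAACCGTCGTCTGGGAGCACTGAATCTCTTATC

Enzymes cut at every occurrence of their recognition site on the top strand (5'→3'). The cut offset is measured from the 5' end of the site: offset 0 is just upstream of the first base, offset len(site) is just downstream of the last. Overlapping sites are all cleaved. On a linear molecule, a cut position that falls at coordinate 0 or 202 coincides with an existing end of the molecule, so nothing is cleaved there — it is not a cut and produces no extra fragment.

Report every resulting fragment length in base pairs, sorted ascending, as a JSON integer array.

[4,7,8,8,8,8,9,10,10,11,11,13,13,13,15,15,16,23]

Scan for sites:
  OquIII (AATAAAAC, off=1): starts [27, 54, 165] → cuts [28, 55, 166]
  FykX (GTCTGGGA, off=2): starts [2, 10, 36, 45, 68, 81, 89, 97, 107, 118, 133, 144, 157, 177] → cuts [4, 12, 38, 47, 70, 83, 91, 99, 109, 120, 135, 146, 159, 179]

Pooled cuts: [4, 12, 28, 38, 47, 55, 70, 83, 91, 99, 109, 120, 135, 146, 159, 166, 179]

Fragments:
  [0,4): 4 bp
  [4,12): 8 bp
  [12,28): 16 bp
  [28,38): 10 bp
  [38,47): 9 bp
  [47,55): 8 bp
  [55,70): 15 bp
  [70,83): 13 bp
  [83,91): 8 bp
  [91,99): 8 bp
  [99,109): 10 bp
  [109,120): 11 bp
  [120,135): 15 bp
  [135,146): 11 bp
  [146,159): 13 bp
  [159,166): 7 bp
  [166,179): 13 bp
  [179,202): 23 bp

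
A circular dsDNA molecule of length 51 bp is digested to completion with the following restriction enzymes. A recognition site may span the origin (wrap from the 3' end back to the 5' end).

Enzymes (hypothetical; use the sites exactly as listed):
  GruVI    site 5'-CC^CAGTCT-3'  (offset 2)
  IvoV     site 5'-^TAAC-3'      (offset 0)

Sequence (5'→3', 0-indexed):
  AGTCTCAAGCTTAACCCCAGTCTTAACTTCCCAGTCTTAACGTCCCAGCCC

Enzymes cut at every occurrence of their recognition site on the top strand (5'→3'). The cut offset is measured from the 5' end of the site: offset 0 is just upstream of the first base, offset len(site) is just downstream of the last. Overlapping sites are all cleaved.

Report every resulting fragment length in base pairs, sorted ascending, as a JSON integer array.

Per-enzyme occurrences:
  GruVI (CCCAGTCT, off=2): starts [15, 29, 48] → cuts [17, 31, 50]
  IvoV (TAAC, off=0): starts [11, 23, 37] → cuts [11, 23, 37]

Pooled cuts: [11, 17, 23, 31, 37, 50]

Fragment lengths:
  11→17: 6 bp
  17→23: 6 bp
  23→31: 8 bp
  31→37: 6 bp
  37→50: 13 bp
  50→11 (wrap): 51-50+11 = 12 bp

[6,6,6,8,12,13]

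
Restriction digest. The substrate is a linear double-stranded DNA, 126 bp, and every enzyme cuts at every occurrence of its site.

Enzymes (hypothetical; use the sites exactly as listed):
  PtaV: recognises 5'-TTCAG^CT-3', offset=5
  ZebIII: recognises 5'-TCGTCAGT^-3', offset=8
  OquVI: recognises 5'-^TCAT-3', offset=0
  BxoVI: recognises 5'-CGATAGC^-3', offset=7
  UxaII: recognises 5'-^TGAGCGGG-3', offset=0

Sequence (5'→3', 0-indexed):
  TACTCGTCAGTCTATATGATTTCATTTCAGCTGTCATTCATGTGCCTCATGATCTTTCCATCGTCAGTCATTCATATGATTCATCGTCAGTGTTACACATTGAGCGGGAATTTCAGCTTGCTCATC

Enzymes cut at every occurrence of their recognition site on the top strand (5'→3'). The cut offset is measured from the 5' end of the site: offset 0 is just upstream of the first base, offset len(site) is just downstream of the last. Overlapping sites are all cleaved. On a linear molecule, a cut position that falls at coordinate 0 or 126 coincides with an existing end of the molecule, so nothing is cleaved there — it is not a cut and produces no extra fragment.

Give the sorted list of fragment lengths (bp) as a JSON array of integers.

[1,3,3,4,5,5,9,9,9,9,10,11,11,16,21]

Per-enzyme occurrences:
  PtaV (TTCAGCT, off=5): starts [25, 111] → cuts [30, 116]
  ZebIII (TCGTCAGT, off=8): starts [3, 60, 83] → cuts [11, 68, 91]
  OquVI (TCAT, off=0): starts [21, 33, 37, 46, 67, 71, 80, 121] → cuts [21, 33, 37, 46, 67, 71, 80, 121]
  BxoVI (CGATAGC, off=7): no sites
  UxaII (TGAGCGGG, off=0): starts [100] → cuts [100]

Pooled cuts: [11, 21, 30, 33, 37, 46, 67, 68, 71, 80, 91, 100, 116, 121]

Fragment lengths:
  [0,11): 11 bp
  [11,21): 10 bp
  [21,30): 9 bp
  [30,33): 3 bp
  [33,37): 4 bp
  [37,46): 9 bp
  [46,67): 21 bp
  [67,68): 1 bp
  [68,71): 3 bp
  [71,80): 9 bp
  [80,91): 11 bp
  [91,100): 9 bp
  [100,116): 16 bp
  [116,121): 5 bp
  [121,126): 5 bp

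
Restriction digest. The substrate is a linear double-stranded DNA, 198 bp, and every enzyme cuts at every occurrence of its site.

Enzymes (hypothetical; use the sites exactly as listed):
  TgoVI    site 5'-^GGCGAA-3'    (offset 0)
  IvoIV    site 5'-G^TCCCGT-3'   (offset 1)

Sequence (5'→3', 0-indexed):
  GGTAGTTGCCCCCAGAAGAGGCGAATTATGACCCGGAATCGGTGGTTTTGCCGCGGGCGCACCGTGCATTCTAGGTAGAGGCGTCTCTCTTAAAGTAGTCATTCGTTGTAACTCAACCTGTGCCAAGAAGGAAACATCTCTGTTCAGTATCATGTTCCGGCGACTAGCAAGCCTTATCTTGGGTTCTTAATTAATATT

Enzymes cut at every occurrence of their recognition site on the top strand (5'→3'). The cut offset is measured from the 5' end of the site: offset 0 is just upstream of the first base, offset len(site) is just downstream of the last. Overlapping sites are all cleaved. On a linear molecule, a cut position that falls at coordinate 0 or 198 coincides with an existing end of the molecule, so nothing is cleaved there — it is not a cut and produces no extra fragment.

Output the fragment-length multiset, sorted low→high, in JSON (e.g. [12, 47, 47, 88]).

[19,179]

Site scan:
  TgoVI (GGCGAA, off=0): starts [19] → cuts [19]
  IvoIV (GTCCCGT, off=1): no sites

All cut coordinates (distinct, sorted): [19]

Fragment lengths:
  [0,19): 19 bp
  [19,198): 179 bp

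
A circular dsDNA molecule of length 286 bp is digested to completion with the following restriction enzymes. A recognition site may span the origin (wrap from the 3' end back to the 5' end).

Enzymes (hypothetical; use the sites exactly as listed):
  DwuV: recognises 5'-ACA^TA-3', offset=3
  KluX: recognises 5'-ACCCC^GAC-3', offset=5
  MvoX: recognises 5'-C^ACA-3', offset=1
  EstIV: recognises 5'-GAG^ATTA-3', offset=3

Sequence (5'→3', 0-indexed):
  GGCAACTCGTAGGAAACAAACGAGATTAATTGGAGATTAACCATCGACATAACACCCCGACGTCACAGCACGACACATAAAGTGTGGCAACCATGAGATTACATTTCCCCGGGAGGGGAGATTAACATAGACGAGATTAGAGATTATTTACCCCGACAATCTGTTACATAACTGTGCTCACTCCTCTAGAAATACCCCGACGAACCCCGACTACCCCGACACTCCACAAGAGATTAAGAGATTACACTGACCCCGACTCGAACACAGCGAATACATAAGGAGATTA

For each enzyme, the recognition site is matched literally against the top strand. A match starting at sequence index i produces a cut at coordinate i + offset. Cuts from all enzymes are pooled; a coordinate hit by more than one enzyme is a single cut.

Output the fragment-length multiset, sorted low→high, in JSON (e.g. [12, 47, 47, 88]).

[3,6,7,7,7,7,8,8,8,9,9,9,10,10,11,12,12,14,14,14,20,23,28,30]

Scan for sites:
  DwuV (ACATA, off=3): starts [46, 74, 124, 165, 272] → cuts [49, 77, 127, 168, 275]
  KluX (ACCCCGAC, off=5): starts [53, 149, 193, 203, 212, 249] → cuts [58, 154, 198, 208, 217, 254]
  MvoX (CACA, off=1): starts [63, 73, 224, 262] → cuts [64, 74, 225, 263]
  EstIV (GAGATTA, off=3): starts [21, 32, 94, 117, 132, 139, 229, 237, 279] → cuts [24, 35, 97, 120, 135, 142, 232, 240, 282]

Pooled cuts: [24, 35, 49, 58, 64, 74, 77, 97, 120, 127, 135, 142, 154, 168, 198, 208, 217, 225, 232, 240, 254, 263, 275, 282]

Fragment lengths:
  24→35: 11 bp
  35→49: 14 bp
  49→58: 9 bp
  58→64: 6 bp
  64→74: 10 bp
  74→77: 3 bp
  77→97: 20 bp
  97→120: 23 bp
  120→127: 7 bp
  127→135: 8 bp
  135→142: 7 bp
  142→154: 12 bp
  154→168: 14 bp
  168→198: 30 bp
  198→208: 10 bp
  208→217: 9 bp
  217→225: 8 bp
  225→232: 7 bp
  232→240: 8 bp
  240→254: 14 bp
  254→263: 9 bp
  263→275: 12 bp
  275→282: 7 bp
  282→24 (wrap): 286-282+24 = 28 bp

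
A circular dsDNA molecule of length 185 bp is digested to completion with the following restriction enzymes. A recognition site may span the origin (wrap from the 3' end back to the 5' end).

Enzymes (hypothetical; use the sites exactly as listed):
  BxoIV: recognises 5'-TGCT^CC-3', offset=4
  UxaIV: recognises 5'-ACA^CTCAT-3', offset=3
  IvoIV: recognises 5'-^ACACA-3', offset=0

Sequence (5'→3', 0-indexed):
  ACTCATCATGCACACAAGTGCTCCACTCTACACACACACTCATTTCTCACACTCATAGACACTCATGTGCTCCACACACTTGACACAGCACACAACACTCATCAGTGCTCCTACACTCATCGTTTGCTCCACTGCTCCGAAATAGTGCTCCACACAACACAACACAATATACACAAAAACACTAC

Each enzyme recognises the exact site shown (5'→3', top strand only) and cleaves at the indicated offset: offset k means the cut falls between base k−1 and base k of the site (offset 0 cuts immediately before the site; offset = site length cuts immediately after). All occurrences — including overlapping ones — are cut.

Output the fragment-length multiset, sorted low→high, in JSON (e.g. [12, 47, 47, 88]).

[2,2,2,2,5,5,5,6,7,7,8,8,9,9,10,10,10,11,12,13,13,13,16]

Per-enzyme occurrences:
  BxoIV TGCTCC/4: at [18, 67, 105, 124, 132, 145] ⇒ [22, 71, 109, 128, 136, 149]
  UxaIV ACACTCAT/3: at [35, 48, 58, 94, 112, 183] ⇒ [1, 38, 51, 61, 97, 115]
  IvoIV ACACA/0: at [11, 29, 31, 33, 73, 82, 89, 151, 156, 161, 170] ⇒ [11, 29, 31, 33, 73, 82, 89, 151, 156, 161, 170]

All cut coordinates (distinct, sorted): [1, 11, 22, 29, 31, 33, 38, 51, 61, 71, 73, 82, 89, 97, 109, 115, 128, 136, 149, 151, 156, 161, 170]

Fragment lengths:
  1→11: 10 bp
  11→22: 11 bp
  22→29: 7 bp
  29→31: 2 bp
  31→33: 2 bp
  33→38: 5 bp
  38→51: 13 bp
  51→61: 10 bp
  61→71: 10 bp
  71→73: 2 bp
  73→82: 9 bp
  82→89: 7 bp
  89→97: 8 bp
  97→109: 12 bp
  109→115: 6 bp
  115→128: 13 bp
  128→136: 8 bp
  136→149: 13 bp
  149→151: 2 bp
  151→156: 5 bp
  156→161: 5 bp
  161→170: 9 bp
  170→1 (wrap): 185-170+1 = 16 bp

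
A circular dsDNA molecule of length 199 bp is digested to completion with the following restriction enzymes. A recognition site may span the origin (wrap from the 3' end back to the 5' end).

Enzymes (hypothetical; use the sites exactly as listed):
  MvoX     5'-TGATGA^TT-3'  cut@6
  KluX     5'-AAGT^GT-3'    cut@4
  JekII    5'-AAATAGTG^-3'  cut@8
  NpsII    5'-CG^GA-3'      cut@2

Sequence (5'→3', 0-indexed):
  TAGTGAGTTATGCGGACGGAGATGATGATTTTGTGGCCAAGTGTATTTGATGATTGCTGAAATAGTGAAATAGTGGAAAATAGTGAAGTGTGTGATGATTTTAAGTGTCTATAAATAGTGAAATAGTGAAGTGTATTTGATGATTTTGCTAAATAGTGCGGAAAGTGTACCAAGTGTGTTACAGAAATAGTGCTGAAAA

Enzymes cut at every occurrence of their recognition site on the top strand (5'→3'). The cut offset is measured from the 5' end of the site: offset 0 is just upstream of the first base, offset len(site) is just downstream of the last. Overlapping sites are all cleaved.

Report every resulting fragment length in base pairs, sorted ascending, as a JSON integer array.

[2,4,4,4,6,8,8,8,9,9,9,10,10,11,11,12,14,14,14,15,17]

Scan for sites:
  MvoX TGATGATT/6: at [22, 47, 92, 137] ⇒ [28, 53, 98, 143]
  KluX AAGTGT/4: at [38, 85, 102, 128, 162, 171] ⇒ [42, 89, 106, 132, 166, 175]
  JekII AAATAGTG/8: at [59, 67, 77, 112, 120, 150, 184, 196] ⇒ [5, 67, 75, 85, 120, 128, 158, 192]
  NpsII CGGA/2: at [12, 16, 158] ⇒ [14, 18, 160]

Pooled cuts: [5, 14, 18, 28, 42, 53, 67, 75, 85, 89, 98, 106, 120, 128, 132, 143, 158, 160, 166, 175, 192]

Fragments:
  5→14: 9 bp
  14→18: 4 bp
  18→28: 10 bp
  28→42: 14 bp
  42→53: 11 bp
  53→67: 14 bp
  67→75: 8 bp
  75→85: 10 bp
  85→89: 4 bp
  89→98: 9 bp
  98→106: 8 bp
  106→120: 14 bp
  120→128: 8 bp
  128→132: 4 bp
  132→143: 11 bp
  143→158: 15 bp
  158→160: 2 bp
  160→166: 6 bp
  166→175: 9 bp
  175→192: 17 bp
  192→5 (wrap): 199-192+5 = 12 bp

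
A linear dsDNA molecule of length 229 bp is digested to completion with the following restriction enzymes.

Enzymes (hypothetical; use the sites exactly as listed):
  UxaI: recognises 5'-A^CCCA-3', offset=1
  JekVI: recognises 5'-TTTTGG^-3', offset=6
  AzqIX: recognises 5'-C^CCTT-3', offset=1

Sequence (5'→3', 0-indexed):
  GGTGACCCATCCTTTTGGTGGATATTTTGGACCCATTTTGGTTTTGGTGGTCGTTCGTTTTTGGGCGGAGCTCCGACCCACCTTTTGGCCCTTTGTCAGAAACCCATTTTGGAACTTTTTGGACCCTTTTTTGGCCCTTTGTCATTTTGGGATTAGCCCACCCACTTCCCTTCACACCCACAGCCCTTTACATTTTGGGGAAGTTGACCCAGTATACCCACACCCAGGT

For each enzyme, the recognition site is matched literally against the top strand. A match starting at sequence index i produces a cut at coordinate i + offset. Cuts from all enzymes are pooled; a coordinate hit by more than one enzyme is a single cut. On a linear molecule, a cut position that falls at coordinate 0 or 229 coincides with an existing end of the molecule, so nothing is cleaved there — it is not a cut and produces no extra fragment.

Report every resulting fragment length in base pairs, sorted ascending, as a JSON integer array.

[1,1,1,2,5,6,6,7,8,8,8,9,9,10,10,10,10,10,12,12,12,13,13,14,15,17]

Scan for sites:
  UxaI (ACCCA, off=1): starts [4, 30, 75, 101, 159, 175, 206, 215, 221] → cuts [5, 31, 76, 102, 160, 176, 207, 216, 222]
  JekVI (TTTTGG, off=6): starts [12, 24, 35, 41, 58, 82, 106, 116, 128, 144, 192] → cuts [18, 30, 41, 47, 64, 88, 112, 122, 134, 150, 198]
  AzqIX (CCCTT, off=1): starts [88, 123, 134, 167, 183] → cuts [89, 124, 135, 168, 184]

Pooled cuts: [5, 18, 30, 31, 41, 47, 64, 76, 88, 89, 102, 112, 122, 124, 134, 135, 150, 160, 168, 176, 184, 198, 207, 216, 222]

Fragments:
  [0,5): 5 bp
  [5,18): 13 bp
  [18,30): 12 bp
  [30,31): 1 bp
  [31,41): 10 bp
  [41,47): 6 bp
  [47,64): 17 bp
  [64,76): 12 bp
  [76,88): 12 bp
  [88,89): 1 bp
  [89,102): 13 bp
  [102,112): 10 bp
  [112,122): 10 bp
  [122,124): 2 bp
  [124,134): 10 bp
  [134,135): 1 bp
  [135,150): 15 bp
  [150,160): 10 bp
  [160,168): 8 bp
  [168,176): 8 bp
  [176,184): 8 bp
  [184,198): 14 bp
  [198,207): 9 bp
  [207,216): 9 bp
  [216,222): 6 bp
  [222,229): 7 bp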